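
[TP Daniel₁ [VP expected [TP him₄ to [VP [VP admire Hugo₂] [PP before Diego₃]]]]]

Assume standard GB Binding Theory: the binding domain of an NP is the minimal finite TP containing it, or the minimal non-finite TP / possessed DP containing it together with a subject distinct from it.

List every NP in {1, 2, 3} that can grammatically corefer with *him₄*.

none

*him* is a pronoun, so Principle B applies: it must be free in its binding domain.
Binding domain of *him₄*: the matrix TP, whose subject is Daniel₁.
*Daniel₁* c-commands the pronoun within its binding domain → coindexation would violate Principle B.
*Hugo₂*: the pronoun c-commands this R-expression → coindexation would violate Principle C on *Hugo₂*.
*Diego₃*: the pronoun c-commands this R-expression → coindexation would violate Principle C on *Diego₃*.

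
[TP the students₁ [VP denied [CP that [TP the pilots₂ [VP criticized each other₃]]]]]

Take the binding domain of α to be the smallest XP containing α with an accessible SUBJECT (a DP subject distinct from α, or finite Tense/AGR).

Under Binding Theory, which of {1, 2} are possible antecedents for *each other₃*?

{2}

*each other* is an anaphor, so Principle A applies: it must be bound in its binding domain.
Binding domain of *each other₃*: the embedded TP, whose subject is the pilots₂.
*the students₁* c-commands the anaphor but is outside its binding domain → cannot satisfy Principle A.
*the pilots₂* c-commands the anaphor within its binding domain → licit binder.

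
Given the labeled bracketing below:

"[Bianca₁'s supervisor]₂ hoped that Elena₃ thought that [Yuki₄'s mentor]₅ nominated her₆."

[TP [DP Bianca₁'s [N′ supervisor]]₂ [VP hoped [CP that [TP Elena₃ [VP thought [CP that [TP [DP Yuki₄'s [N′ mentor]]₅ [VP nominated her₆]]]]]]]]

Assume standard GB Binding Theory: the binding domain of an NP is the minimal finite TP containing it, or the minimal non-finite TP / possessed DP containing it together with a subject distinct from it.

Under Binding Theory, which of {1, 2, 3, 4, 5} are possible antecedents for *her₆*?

{1, 2, 3, 4}

*her* is a pronoun, so Principle B applies: it must be free in its binding domain.
Binding domain of *her₆*: the embedded TP, whose subject is [Yuki₄'s mentor]₅.
*Bianca₁* and the pronoun do not c-command one another → neither Principle B nor Principle C is at stake; coindexation permitted.
*[Bianca₁'s supervisor]₂* c-commands the pronoun but from outside its binding domain, and is not c-commanded by it → coindexation permitted.
*Elena₃* c-commands the pronoun but from outside its binding domain, and is not c-commanded by it → coindexation permitted.
*Yuki₄* and the pronoun do not c-command one another → neither Principle B nor Principle C is at stake; coindexation permitted.
*[Yuki₄'s mentor]₅* c-commands the pronoun within its binding domain → coindexation would violate Principle B.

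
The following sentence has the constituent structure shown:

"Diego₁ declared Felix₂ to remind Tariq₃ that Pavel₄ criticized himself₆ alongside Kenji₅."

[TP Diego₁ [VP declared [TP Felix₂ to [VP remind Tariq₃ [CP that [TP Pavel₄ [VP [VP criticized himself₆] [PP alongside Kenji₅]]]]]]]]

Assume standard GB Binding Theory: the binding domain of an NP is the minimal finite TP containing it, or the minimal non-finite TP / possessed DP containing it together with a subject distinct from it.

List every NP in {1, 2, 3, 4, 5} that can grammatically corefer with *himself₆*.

{4}

*himself* is an anaphor, so Principle A applies: it must be bound in its binding domain.
Binding domain of *himself₆*: the embedded TP, whose subject is Pavel₄.
*Diego₁* c-commands the anaphor but is outside its binding domain → cannot satisfy Principle A.
*Felix₂* c-commands the anaphor but is outside its binding domain → cannot satisfy Principle A.
*Tariq₃* c-commands the anaphor but is outside its binding domain → cannot satisfy Principle A.
*Pavel₄* c-commands the anaphor within its binding domain → licit binder.
*Kenji₅* does not c-command the anaphor → cannot bind it.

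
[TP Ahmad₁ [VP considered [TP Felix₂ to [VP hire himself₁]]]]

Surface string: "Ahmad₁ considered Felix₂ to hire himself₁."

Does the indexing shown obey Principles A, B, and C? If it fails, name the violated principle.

Principle A

The two coindexed NPs are *Ahmad₁* and *himself₁*.
*himself₁* is an anaphor. Principle A requires it to be bound within its binding domain — the embedded TP, whose subject is Felix₂.
Within that domain it is c-commanded by *Felix₂*, which does not share its index.
*Ahmad₁* does c-command the anaphor, but from outside its binding domain.
The anaphor is unbound in its domain → Principle A violation.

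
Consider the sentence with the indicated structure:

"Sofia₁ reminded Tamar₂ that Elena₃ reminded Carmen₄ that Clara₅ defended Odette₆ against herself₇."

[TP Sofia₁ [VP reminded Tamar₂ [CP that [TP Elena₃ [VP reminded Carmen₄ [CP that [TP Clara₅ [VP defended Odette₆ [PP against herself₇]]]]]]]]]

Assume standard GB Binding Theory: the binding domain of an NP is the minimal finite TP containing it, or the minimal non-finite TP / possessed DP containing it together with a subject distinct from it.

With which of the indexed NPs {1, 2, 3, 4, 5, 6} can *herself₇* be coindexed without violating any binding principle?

{5, 6}

*herself* is an anaphor, so Principle A applies: it must be bound in its binding domain.
Binding domain of *herself₇*: the embedded TP, whose subject is Clara₅.
*Sofia₁* c-commands the anaphor but is outside its binding domain → cannot satisfy Principle A.
*Tamar₂* c-commands the anaphor but is outside its binding domain → cannot satisfy Principle A.
*Elena₃* c-commands the anaphor but is outside its binding domain → cannot satisfy Principle A.
*Carmen₄* c-commands the anaphor but is outside its binding domain → cannot satisfy Principle A.
*Clara₅* c-commands the anaphor within its binding domain → licit binder.
*Odette₆* c-commands the anaphor within its binding domain → licit binder.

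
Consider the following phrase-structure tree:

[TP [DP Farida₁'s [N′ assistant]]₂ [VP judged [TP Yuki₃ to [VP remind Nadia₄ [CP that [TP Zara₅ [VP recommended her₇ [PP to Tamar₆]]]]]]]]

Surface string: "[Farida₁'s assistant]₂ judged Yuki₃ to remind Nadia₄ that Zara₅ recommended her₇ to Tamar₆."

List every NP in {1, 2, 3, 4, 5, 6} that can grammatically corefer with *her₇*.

{1, 2, 3, 4}

*her* is a pronoun, so Principle B applies: it must be free in its binding domain.
Binding domain of *her₇*: the embedded TP, whose subject is Zara₅.
*Farida₁* and the pronoun do not c-command one another → neither Principle B nor Principle C is at stake; coindexation permitted.
*[Farida₁'s assistant]₂* c-commands the pronoun but from outside its binding domain, and is not c-commanded by it → coindexation permitted.
*Yuki₃* c-commands the pronoun but from outside its binding domain, and is not c-commanded by it → coindexation permitted.
*Nadia₄* c-commands the pronoun but from outside its binding domain, and is not c-commanded by it → coindexation permitted.
*Zara₅* c-commands the pronoun within its binding domain → coindexation would violate Principle B.
*Tamar₆*: the pronoun c-commands this R-expression → coindexation would violate Principle C on *Tamar₆*.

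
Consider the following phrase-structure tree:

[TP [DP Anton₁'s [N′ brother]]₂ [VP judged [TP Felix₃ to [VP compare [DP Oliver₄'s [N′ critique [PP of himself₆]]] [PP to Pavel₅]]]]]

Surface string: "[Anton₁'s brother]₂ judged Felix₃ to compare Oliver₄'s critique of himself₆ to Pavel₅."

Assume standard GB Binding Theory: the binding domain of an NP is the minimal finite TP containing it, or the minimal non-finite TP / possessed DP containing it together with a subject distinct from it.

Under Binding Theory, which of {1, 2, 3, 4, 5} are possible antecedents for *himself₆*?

*himself* is an anaphor, so Principle A applies: it must be bound in its binding domain.
Binding domain of *himself₆*: the possessed DP, whose subject is Oliver₄.
*Anton₁* does not c-command the anaphor → cannot bind it.
*[Anton₁'s brother]₂* c-commands the anaphor but is outside its binding domain → cannot satisfy Principle A.
*Felix₃* c-commands the anaphor but is outside its binding domain → cannot satisfy Principle A.
*Oliver₄* c-commands the anaphor within its binding domain → licit binder.
*Pavel₅* does not c-command the anaphor → cannot bind it.

{4}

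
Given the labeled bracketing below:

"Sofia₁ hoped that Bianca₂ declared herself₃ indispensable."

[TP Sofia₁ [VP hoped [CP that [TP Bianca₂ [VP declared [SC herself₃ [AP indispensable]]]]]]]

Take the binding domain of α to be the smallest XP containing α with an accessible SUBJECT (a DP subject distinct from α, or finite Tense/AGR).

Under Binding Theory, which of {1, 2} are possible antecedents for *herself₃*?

*herself* is an anaphor, so Principle A applies: it must be bound in its binding domain.
Binding domain of *herself₃*: the embedded TP, whose subject is Bianca₂.
*Sofia₁* c-commands the anaphor but is outside its binding domain → cannot satisfy Principle A.
*Bianca₂* c-commands the anaphor within its binding domain → licit binder.

{2}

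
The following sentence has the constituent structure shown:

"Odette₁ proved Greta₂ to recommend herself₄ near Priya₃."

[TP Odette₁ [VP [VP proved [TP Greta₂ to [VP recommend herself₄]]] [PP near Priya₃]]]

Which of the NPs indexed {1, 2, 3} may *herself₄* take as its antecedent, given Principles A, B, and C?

{2}

*herself* is an anaphor, so Principle A applies: it must be bound in its binding domain.
Binding domain of *herself₄*: the embedded TP, whose subject is Greta₂.
*Odette₁* c-commands the anaphor but is outside its binding domain → cannot satisfy Principle A.
*Greta₂* c-commands the anaphor within its binding domain → licit binder.
*Priya₃* does not c-command the anaphor → cannot bind it.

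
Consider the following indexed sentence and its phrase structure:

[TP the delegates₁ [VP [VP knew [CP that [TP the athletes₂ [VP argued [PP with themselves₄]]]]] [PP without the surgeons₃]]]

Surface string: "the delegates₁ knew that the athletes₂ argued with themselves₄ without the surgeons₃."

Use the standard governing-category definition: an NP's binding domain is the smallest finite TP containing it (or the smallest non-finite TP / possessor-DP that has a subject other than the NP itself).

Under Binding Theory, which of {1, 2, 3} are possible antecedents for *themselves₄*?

*themselves* is an anaphor, so Principle A applies: it must be bound in its binding domain.
Binding domain of *themselves₄*: the embedded TP, whose subject is the athletes₂.
*the delegates₁* c-commands the anaphor but is outside its binding domain → cannot satisfy Principle A.
*the athletes₂* c-commands the anaphor within its binding domain → licit binder.
*the surgeons₃* does not c-command the anaphor → cannot bind it.

{2}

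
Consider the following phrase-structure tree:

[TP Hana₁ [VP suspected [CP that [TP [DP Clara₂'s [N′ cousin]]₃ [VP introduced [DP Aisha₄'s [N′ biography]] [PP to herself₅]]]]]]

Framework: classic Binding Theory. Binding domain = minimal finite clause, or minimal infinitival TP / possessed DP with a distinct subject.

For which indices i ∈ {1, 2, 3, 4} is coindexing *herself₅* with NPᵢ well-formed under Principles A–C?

*herself* is an anaphor, so Principle A applies: it must be bound in its binding domain.
Binding domain of *herself₅*: the embedded TP, whose subject is [Clara₂'s cousin]₃.
*Hana₁* c-commands the anaphor but is outside its binding domain → cannot satisfy Principle A.
*Clara₂* does not c-command the anaphor → cannot bind it.
*[Clara₂'s cousin]₃* c-commands the anaphor within its binding domain → licit binder.
*Aisha₄* does not c-command the anaphor → cannot bind it.

{3}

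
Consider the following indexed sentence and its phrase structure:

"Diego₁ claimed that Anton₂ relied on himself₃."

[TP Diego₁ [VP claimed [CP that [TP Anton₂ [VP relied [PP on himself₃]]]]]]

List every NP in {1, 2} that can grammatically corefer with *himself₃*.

*himself* is an anaphor, so Principle A applies: it must be bound in its binding domain.
Binding domain of *himself₃*: the embedded TP, whose subject is Anton₂.
*Diego₁* c-commands the anaphor but is outside its binding domain → cannot satisfy Principle A.
*Anton₂* c-commands the anaphor within its binding domain → licit binder.

{2}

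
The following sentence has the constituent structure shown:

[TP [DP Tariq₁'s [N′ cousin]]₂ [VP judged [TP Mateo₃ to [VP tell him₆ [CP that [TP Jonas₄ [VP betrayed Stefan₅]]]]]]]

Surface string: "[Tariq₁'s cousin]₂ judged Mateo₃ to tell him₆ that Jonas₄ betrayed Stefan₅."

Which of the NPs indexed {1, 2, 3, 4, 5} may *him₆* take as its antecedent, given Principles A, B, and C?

{1, 2}

*him* is a pronoun, so Principle B applies: it must be free in its binding domain.
Binding domain of *him₆*: the embedded TP, whose subject is Mateo₃.
*Tariq₁* and the pronoun do not c-command one another → neither Principle B nor Principle C is at stake; coindexation permitted.
*[Tariq₁'s cousin]₂* c-commands the pronoun but from outside its binding domain, and is not c-commanded by it → coindexation permitted.
*Mateo₃* c-commands the pronoun within its binding domain → coindexation would violate Principle B.
*Jonas₄*: the pronoun c-commands this R-expression → coindexation would violate Principle C on *Jonas₄*.
*Stefan₅*: the pronoun c-commands this R-expression → coindexation would violate Principle C on *Stefan₅*.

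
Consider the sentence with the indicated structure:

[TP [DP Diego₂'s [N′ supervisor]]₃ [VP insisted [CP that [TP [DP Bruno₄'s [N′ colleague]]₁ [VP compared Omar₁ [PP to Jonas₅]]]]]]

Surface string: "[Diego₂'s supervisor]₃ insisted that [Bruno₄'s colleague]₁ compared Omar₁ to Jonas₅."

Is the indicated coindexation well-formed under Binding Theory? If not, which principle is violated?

The two coindexed NPs are *[Bruno₄'s colleague]₁* and *Omar₁*.
*Omar₁* is an R-expression. Principle C requires it to be free everywhere.
*[Bruno₄'s colleague]₁* c-commands it and carries the same index.
The R-expression is bound → Principle C violation.

Principle C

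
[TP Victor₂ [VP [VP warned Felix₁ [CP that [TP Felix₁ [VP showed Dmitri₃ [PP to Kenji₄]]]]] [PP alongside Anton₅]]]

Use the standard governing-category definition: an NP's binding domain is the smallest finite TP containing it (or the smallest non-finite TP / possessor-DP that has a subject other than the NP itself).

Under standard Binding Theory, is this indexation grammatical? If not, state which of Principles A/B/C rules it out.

The two coindexed NPs are *Felix₁* (the lower occurrence) and *Felix₁* (the higher occurrence).
*Felix₁* (the lower occurrence) is an R-expression. Principle C requires it to be free everywhere.
*Felix₁* (the higher occurrence) c-commands it and carries the same index.
The R-expression is bound → Principle C violation.

Principle C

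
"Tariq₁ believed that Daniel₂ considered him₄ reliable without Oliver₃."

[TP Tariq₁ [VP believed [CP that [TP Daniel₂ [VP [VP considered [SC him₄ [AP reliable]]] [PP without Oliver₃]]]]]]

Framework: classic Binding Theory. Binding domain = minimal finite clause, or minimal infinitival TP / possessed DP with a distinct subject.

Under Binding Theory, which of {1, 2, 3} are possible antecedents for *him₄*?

{1, 3}

*him* is a pronoun, so Principle B applies: it must be free in its binding domain.
Binding domain of *him₄*: the embedded TP, whose subject is Daniel₂.
*Tariq₁* c-commands the pronoun but from outside its binding domain, and is not c-commanded by it → coindexation permitted.
*Daniel₂* c-commands the pronoun within its binding domain → coindexation would violate Principle B.
*Oliver₃* and the pronoun do not c-command one another → neither Principle B nor Principle C is at stake; coindexation permitted.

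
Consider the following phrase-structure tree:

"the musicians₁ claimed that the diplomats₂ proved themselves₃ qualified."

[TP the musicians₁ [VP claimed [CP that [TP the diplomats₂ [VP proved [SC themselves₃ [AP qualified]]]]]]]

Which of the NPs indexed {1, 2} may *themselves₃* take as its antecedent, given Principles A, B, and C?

*themselves* is an anaphor, so Principle A applies: it must be bound in its binding domain.
Binding domain of *themselves₃*: the embedded TP, whose subject is the diplomats₂.
*the musicians₁* c-commands the anaphor but is outside its binding domain → cannot satisfy Principle A.
*the diplomats₂* c-commands the anaphor within its binding domain → licit binder.

{2}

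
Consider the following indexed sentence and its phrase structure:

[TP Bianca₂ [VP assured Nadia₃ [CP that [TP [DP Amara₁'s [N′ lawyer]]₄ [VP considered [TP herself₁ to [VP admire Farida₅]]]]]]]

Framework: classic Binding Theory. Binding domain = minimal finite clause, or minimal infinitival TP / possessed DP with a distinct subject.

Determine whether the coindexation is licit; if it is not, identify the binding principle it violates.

Principle A

The two coindexed NPs are *Amara₁* and *herself₁*.
*herself₁* is an anaphor. Principle A requires it to be bound within its binding domain — the embedded TP, whose subject is [Amara₁'s lawyer]₄.
Within that domain it is c-commanded by *[Amara₁'s lawyer]₄*, which does not share its index.
*Amara₁* does not c-command the anaphor at all.
The anaphor is unbound in its domain → Principle A violation.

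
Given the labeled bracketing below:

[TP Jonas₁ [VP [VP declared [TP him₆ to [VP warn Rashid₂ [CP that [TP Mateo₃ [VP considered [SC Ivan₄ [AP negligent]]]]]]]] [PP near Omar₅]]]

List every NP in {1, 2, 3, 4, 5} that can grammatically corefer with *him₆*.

*him* is a pronoun, so Principle B applies: it must be free in its binding domain.
Binding domain of *him₆*: the matrix TP, whose subject is Jonas₁.
*Jonas₁* c-commands the pronoun within its binding domain → coindexation would violate Principle B.
*Rashid₂*: the pronoun c-commands this R-expression → coindexation would violate Principle C on *Rashid₂*.
*Mateo₃*: the pronoun c-commands this R-expression → coindexation would violate Principle C on *Mateo₃*.
*Ivan₄*: the pronoun c-commands this R-expression → coindexation would violate Principle C on *Ivan₄*.
*Omar₅* and the pronoun do not c-command one another → neither Principle B nor Principle C is at stake; coindexation permitted.

{5}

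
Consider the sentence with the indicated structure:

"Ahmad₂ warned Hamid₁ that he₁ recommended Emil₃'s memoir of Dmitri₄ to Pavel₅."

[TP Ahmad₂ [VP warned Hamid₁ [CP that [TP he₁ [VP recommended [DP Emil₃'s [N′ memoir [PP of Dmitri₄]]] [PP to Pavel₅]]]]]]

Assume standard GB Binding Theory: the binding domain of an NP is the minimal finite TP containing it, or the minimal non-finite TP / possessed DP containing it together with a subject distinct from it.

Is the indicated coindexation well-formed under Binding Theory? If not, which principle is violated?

grammatical

The two coindexed NPs are *Hamid₁* and *he₁*.
*he₁* is a pronoun; nothing c-commands it within its binding domain (the embedded TP.), so Principle B holds trivially.
*Hamid₁* is an R-expression; *he₁* does not c-command it, and no other NP shares its index, so Principle C is satisfied.
All principles are respected.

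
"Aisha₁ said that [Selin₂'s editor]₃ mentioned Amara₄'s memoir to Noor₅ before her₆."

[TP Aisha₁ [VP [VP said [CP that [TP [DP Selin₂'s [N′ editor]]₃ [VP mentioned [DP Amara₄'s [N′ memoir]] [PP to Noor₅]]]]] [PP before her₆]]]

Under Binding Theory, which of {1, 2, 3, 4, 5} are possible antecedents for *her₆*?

{2, 3, 4, 5}

*her* is a pronoun, so Principle B applies: it must be free in its binding domain.
Binding domain of *her₆*: the matrix TP, whose subject is Aisha₁.
*Aisha₁* c-commands the pronoun within its binding domain → coindexation would violate Principle B.
*Selin₂* and the pronoun do not c-command one another → neither Principle B nor Principle C is at stake; coindexation permitted.
*[Selin₂'s editor]₃* and the pronoun do not c-command one another → neither Principle B nor Principle C is at stake; coindexation permitted.
*Amara₄* and the pronoun do not c-command one another → neither Principle B nor Principle C is at stake; coindexation permitted.
*Noor₅* and the pronoun do not c-command one another → neither Principle B nor Principle C is at stake; coindexation permitted.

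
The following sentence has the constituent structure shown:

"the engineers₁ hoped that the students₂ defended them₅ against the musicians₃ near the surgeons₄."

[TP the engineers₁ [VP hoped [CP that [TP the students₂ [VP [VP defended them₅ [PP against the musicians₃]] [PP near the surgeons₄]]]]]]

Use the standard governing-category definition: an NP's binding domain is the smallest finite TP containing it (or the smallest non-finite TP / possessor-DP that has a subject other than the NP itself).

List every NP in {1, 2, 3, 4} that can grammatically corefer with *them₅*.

{1, 4}

*them* is a pronoun, so Principle B applies: it must be free in its binding domain.
Binding domain of *them₅*: the embedded TP, whose subject is the students₂.
*the engineers₁* c-commands the pronoun but from outside its binding domain, and is not c-commanded by it → coindexation permitted.
*the students₂* c-commands the pronoun within its binding domain → coindexation would violate Principle B.
*the musicians₃*: the pronoun c-commands this R-expression → coindexation would violate Principle C on *the musicians₃*.
*the surgeons₄* and the pronoun do not c-command one another → neither Principle B nor Principle C is at stake; coindexation permitted.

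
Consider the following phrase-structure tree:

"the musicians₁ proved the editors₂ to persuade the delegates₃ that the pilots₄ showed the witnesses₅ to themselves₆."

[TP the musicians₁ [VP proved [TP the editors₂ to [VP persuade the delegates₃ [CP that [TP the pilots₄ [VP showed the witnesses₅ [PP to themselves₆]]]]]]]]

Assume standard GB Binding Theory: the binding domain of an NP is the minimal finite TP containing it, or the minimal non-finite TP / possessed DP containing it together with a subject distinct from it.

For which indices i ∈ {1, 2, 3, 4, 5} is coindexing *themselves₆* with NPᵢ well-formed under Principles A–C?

*themselves* is an anaphor, so Principle A applies: it must be bound in its binding domain.
Binding domain of *themselves₆*: the embedded TP, whose subject is the pilots₄.
*the musicians₁* c-commands the anaphor but is outside its binding domain → cannot satisfy Principle A.
*the editors₂* c-commands the anaphor but is outside its binding domain → cannot satisfy Principle A.
*the delegates₃* c-commands the anaphor but is outside its binding domain → cannot satisfy Principle A.
*the pilots₄* c-commands the anaphor within its binding domain → licit binder.
*the witnesses₅* c-commands the anaphor within its binding domain → licit binder.

{4, 5}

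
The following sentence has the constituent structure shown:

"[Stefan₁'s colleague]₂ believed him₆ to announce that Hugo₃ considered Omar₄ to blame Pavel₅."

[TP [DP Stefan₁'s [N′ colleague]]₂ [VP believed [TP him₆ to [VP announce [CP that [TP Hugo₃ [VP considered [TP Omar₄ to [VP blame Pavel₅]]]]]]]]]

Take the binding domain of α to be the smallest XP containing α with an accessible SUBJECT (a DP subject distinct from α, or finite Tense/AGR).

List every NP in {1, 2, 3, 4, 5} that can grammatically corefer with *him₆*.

{1}

*him* is a pronoun, so Principle B applies: it must be free in its binding domain.
Binding domain of *him₆*: the matrix TP, whose subject is [Stefan₁'s colleague]₂.
*Stefan₁* and the pronoun do not c-command one another → neither Principle B nor Principle C is at stake; coindexation permitted.
*[Stefan₁'s colleague]₂* c-commands the pronoun within its binding domain → coindexation would violate Principle B.
*Hugo₃*: the pronoun c-commands this R-expression → coindexation would violate Principle C on *Hugo₃*.
*Omar₄*: the pronoun c-commands this R-expression → coindexation would violate Principle C on *Omar₄*.
*Pavel₅*: the pronoun c-commands this R-expression → coindexation would violate Principle C on *Pavel₅*.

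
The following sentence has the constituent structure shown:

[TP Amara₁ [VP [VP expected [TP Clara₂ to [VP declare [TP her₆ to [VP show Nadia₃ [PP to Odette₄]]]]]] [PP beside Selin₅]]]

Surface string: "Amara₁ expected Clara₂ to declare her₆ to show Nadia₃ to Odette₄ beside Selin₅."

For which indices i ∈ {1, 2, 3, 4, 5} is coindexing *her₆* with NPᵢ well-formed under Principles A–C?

*her* is a pronoun, so Principle B applies: it must be free in its binding domain.
Binding domain of *her₆*: the embedded TP, whose subject is Clara₂.
*Amara₁* c-commands the pronoun but from outside its binding domain, and is not c-commanded by it → coindexation permitted.
*Clara₂* c-commands the pronoun within its binding domain → coindexation would violate Principle B.
*Nadia₃*: the pronoun c-commands this R-expression → coindexation would violate Principle C on *Nadia₃*.
*Odette₄*: the pronoun c-commands this R-expression → coindexation would violate Principle C on *Odette₄*.
*Selin₅* and the pronoun do not c-command one another → neither Principle B nor Principle C is at stake; coindexation permitted.

{1, 5}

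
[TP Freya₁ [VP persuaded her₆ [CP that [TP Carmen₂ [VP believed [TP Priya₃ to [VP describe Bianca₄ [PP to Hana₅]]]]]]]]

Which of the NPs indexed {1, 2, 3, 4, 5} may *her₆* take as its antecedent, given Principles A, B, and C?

none

*her* is a pronoun, so Principle B applies: it must be free in its binding domain.
Binding domain of *her₆*: the matrix TP, whose subject is Freya₁.
*Freya₁* c-commands the pronoun within its binding domain → coindexation would violate Principle B.
*Carmen₂*: the pronoun c-commands this R-expression → coindexation would violate Principle C on *Carmen₂*.
*Priya₃*: the pronoun c-commands this R-expression → coindexation would violate Principle C on *Priya₃*.
*Bianca₄*: the pronoun c-commands this R-expression → coindexation would violate Principle C on *Bianca₄*.
*Hana₅*: the pronoun c-commands this R-expression → coindexation would violate Principle C on *Hana₅*.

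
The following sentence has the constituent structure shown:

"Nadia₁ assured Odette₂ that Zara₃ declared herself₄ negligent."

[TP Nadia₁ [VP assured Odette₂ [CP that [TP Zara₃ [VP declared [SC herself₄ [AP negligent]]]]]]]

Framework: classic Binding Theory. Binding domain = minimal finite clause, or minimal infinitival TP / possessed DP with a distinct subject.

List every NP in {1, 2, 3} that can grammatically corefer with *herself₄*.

*herself* is an anaphor, so Principle A applies: it must be bound in its binding domain.
Binding domain of *herself₄*: the embedded TP, whose subject is Zara₃.
*Nadia₁* c-commands the anaphor but is outside its binding domain → cannot satisfy Principle A.
*Odette₂* c-commands the anaphor but is outside its binding domain → cannot satisfy Principle A.
*Zara₃* c-commands the anaphor within its binding domain → licit binder.

{3}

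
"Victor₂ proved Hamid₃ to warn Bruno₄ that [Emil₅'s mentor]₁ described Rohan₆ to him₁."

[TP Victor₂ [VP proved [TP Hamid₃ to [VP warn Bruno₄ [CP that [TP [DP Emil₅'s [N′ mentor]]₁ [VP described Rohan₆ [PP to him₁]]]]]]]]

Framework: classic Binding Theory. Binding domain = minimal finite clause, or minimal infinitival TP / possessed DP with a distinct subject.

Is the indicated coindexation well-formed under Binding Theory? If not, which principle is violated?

Principle B

The two coindexed NPs are *[Emil₅'s mentor]₁* and *him₁*.
*him₁* is a pronoun. Its binding domain is the embedded TP, whose subject is [Emil₅'s mentor]₁.
*[Emil₅'s mentor]₁* c-commands it within that domain and carries the same index.
The pronoun is locally bound → Principle B violation.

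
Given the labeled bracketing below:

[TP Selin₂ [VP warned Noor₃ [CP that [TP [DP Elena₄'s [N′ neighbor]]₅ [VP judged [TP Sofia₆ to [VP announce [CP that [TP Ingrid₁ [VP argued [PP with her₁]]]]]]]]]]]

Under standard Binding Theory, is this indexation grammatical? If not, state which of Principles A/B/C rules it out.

Principle B

The two coindexed NPs are *Ingrid₁* and *her₁*.
*her₁* is a pronoun. Its binding domain is the embedded TP, whose subject is Ingrid₁.
*Ingrid₁* c-commands it within that domain and carries the same index.
The pronoun is locally bound → Principle B violation.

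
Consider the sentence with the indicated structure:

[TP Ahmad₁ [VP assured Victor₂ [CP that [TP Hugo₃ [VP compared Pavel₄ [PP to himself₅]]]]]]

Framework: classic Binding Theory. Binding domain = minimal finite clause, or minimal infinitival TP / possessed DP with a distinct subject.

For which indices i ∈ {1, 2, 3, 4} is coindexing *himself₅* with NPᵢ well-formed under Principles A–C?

{3, 4}

*himself* is an anaphor, so Principle A applies: it must be bound in its binding domain.
Binding domain of *himself₅*: the embedded TP, whose subject is Hugo₃.
*Ahmad₁* c-commands the anaphor but is outside its binding domain → cannot satisfy Principle A.
*Victor₂* c-commands the anaphor but is outside its binding domain → cannot satisfy Principle A.
*Hugo₃* c-commands the anaphor within its binding domain → licit binder.
*Pavel₄* c-commands the anaphor within its binding domain → licit binder.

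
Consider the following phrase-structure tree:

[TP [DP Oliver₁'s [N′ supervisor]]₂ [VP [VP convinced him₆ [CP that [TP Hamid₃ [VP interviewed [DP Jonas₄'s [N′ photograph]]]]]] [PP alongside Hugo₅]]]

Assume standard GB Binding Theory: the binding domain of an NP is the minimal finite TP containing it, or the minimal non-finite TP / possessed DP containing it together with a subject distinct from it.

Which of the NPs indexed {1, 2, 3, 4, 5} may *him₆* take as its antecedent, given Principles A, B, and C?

*him* is a pronoun, so Principle B applies: it must be free in its binding domain.
Binding domain of *him₆*: the matrix TP, whose subject is [Oliver₁'s supervisor]₂.
*Oliver₁* and the pronoun do not c-command one another → neither Principle B nor Principle C is at stake; coindexation permitted.
*[Oliver₁'s supervisor]₂* c-commands the pronoun within its binding domain → coindexation would violate Principle B.
*Hamid₃*: the pronoun c-commands this R-expression → coindexation would violate Principle C on *Hamid₃*.
*Jonas₄*: the pronoun c-commands this R-expression → coindexation would violate Principle C on *Jonas₄*.
*Hugo₅* and the pronoun do not c-command one another → neither Principle B nor Principle C is at stake; coindexation permitted.

{1, 5}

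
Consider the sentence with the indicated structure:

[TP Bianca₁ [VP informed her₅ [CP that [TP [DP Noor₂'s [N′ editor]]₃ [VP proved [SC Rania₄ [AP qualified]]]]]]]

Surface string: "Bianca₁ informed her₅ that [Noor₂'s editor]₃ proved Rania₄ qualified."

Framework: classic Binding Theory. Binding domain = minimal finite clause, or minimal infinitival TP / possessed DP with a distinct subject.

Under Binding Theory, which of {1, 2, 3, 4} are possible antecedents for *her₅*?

none

*her* is a pronoun, so Principle B applies: it must be free in its binding domain.
Binding domain of *her₅*: the matrix TP, whose subject is Bianca₁.
*Bianca₁* c-commands the pronoun within its binding domain → coindexation would violate Principle B.
*Noor₂*: the pronoun c-commands this R-expression → coindexation would violate Principle C on *Noor₂*.
*[Noor₂'s editor]₃*: the pronoun c-commands this R-expression → coindexation would violate Principle C on *[Noor₂'s editor]₃*.
*Rania₄*: the pronoun c-commands this R-expression → coindexation would violate Principle C on *Rania₄*.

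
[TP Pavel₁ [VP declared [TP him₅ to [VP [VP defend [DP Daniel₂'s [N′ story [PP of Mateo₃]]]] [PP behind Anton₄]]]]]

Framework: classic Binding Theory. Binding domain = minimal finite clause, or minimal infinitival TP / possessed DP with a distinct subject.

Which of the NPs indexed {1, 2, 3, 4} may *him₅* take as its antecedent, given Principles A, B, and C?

*him* is a pronoun, so Principle B applies: it must be free in its binding domain.
Binding domain of *him₅*: the matrix TP, whose subject is Pavel₁.
*Pavel₁* c-commands the pronoun within its binding domain → coindexation would violate Principle B.
*Daniel₂*: the pronoun c-commands this R-expression → coindexation would violate Principle C on *Daniel₂*.
*Mateo₃*: the pronoun c-commands this R-expression → coindexation would violate Principle C on *Mateo₃*.
*Anton₄*: the pronoun c-commands this R-expression → coindexation would violate Principle C on *Anton₄*.

none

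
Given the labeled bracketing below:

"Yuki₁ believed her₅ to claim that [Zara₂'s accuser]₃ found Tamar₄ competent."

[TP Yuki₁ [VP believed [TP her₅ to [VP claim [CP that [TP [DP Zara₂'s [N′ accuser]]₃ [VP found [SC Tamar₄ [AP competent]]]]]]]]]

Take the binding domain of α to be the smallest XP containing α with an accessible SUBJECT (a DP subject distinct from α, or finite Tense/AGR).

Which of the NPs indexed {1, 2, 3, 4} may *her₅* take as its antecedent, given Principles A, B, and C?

none

*her* is a pronoun, so Principle B applies: it must be free in its binding domain.
Binding domain of *her₅*: the matrix TP, whose subject is Yuki₁.
*Yuki₁* c-commands the pronoun within its binding domain → coindexation would violate Principle B.
*Zara₂*: the pronoun c-commands this R-expression → coindexation would violate Principle C on *Zara₂*.
*[Zara₂'s accuser]₃*: the pronoun c-commands this R-expression → coindexation would violate Principle C on *[Zara₂'s accuser]₃*.
*Tamar₄*: the pronoun c-commands this R-expression → coindexation would violate Principle C on *Tamar₄*.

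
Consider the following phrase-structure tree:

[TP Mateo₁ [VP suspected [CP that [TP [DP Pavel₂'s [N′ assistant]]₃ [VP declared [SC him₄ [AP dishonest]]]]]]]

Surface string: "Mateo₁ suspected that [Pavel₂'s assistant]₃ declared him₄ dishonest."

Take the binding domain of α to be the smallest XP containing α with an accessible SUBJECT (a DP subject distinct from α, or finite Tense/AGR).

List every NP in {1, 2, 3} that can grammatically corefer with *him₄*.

{1, 2}

*him* is a pronoun, so Principle B applies: it must be free in its binding domain.
Binding domain of *him₄*: the embedded TP, whose subject is [Pavel₂'s assistant]₃.
*Mateo₁* c-commands the pronoun but from outside its binding domain, and is not c-commanded by it → coindexation permitted.
*Pavel₂* and the pronoun do not c-command one another → neither Principle B nor Principle C is at stake; coindexation permitted.
*[Pavel₂'s assistant]₃* c-commands the pronoun within its binding domain → coindexation would violate Principle B.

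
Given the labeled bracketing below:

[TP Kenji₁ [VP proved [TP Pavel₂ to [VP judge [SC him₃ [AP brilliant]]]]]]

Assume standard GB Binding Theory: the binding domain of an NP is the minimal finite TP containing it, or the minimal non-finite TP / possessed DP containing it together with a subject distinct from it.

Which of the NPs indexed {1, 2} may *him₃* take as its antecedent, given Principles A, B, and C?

{1}

*him* is a pronoun, so Principle B applies: it must be free in its binding domain.
Binding domain of *him₃*: the embedded TP, whose subject is Pavel₂.
*Kenji₁* c-commands the pronoun but from outside its binding domain, and is not c-commanded by it → coindexation permitted.
*Pavel₂* c-commands the pronoun within its binding domain → coindexation would violate Principle B.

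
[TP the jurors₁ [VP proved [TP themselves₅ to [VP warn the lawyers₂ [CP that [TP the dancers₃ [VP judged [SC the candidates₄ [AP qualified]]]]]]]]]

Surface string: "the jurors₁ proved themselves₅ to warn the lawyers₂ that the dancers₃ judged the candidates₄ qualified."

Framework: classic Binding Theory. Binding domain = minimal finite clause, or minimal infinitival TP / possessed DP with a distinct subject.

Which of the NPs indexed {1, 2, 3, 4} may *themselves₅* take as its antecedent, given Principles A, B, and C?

*themselves* is an anaphor, so Principle A applies: it must be bound in its binding domain.
Binding domain of *themselves₅*: the matrix TP, whose subject is the jurors₁.
*the jurors₁* c-commands the anaphor within its binding domain → licit binder.
*the lawyers₂* does not c-command the anaphor → cannot bind it.
*the dancers₃* does not c-command the anaphor → cannot bind it.
*the candidates₄* does not c-command the anaphor → cannot bind it.

{1}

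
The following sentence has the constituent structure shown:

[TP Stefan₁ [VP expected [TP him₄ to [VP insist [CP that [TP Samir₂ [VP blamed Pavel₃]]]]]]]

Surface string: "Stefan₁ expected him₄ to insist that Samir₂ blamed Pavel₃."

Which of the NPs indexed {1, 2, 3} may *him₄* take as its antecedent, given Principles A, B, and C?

*him* is a pronoun, so Principle B applies: it must be free in its binding domain.
Binding domain of *him₄*: the matrix TP, whose subject is Stefan₁.
*Stefan₁* c-commands the pronoun within its binding domain → coindexation would violate Principle B.
*Samir₂*: the pronoun c-commands this R-expression → coindexation would violate Principle C on *Samir₂*.
*Pavel₃*: the pronoun c-commands this R-expression → coindexation would violate Principle C on *Pavel₃*.

none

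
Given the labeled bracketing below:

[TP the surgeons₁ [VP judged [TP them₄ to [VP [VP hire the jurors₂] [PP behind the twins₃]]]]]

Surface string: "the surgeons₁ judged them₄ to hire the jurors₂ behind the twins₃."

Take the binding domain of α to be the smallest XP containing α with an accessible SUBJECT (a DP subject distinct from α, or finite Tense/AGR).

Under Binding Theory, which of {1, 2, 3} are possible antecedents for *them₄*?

none

*them* is a pronoun, so Principle B applies: it must be free in its binding domain.
Binding domain of *them₄*: the matrix TP, whose subject is the surgeons₁.
*the surgeons₁* c-commands the pronoun within its binding domain → coindexation would violate Principle B.
*the jurors₂*: the pronoun c-commands this R-expression → coindexation would violate Principle C on *the jurors₂*.
*the twins₃*: the pronoun c-commands this R-expression → coindexation would violate Principle C on *the twins₃*.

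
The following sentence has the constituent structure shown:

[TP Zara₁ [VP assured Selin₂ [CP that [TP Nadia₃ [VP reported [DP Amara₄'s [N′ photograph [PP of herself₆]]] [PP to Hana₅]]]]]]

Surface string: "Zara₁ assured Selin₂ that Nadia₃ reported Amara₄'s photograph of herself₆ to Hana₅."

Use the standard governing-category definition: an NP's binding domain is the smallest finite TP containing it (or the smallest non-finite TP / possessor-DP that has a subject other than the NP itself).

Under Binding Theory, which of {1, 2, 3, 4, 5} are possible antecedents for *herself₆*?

*herself* is an anaphor, so Principle A applies: it must be bound in its binding domain.
Binding domain of *herself₆*: the possessed DP, whose subject is Amara₄.
*Zara₁* c-commands the anaphor but is outside its binding domain → cannot satisfy Principle A.
*Selin₂* c-commands the anaphor but is outside its binding domain → cannot satisfy Principle A.
*Nadia₃* c-commands the anaphor but is outside its binding domain → cannot satisfy Principle A.
*Amara₄* c-commands the anaphor within its binding domain → licit binder.
*Hana₅* does not c-command the anaphor → cannot bind it.

{4}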